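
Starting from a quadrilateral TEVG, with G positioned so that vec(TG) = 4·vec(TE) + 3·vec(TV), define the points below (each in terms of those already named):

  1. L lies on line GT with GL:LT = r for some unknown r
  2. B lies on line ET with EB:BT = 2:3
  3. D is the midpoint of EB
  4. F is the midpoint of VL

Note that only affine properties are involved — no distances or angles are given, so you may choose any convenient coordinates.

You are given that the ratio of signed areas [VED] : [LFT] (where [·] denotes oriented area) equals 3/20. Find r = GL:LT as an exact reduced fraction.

Set T = (0, 0), E = (1, 0), V = (0, 1), G = (4, 3); any affine frame gives the same invariant.
1. With GL:LT = r, write λ = r/(r+1) so L = G + λ·(T−G); L is affine-linear in λ
2. B lies on line ET with EB:BT = 2:3 ⇒ B = (3/5, 0)
3. D is the midpoint of EB ⇒ D = (4/5, 0)
4. F is the midpoint of VL ⇒ F is an affine combination of earlier points and hence also affine-linear in λ
Every point depending on L is an affine combination of L and λ-independent points, so each such coordinate is linear in λ; the λ² term in each signed area is a multiple of (T−G)×(T−G) = 0, so 2·[VED] and 2·[LFT] are each linear in λ. Evaluating at λ=0 and λ=1:
  2·[VED] = -1/5,   2·[LFT] = -2·λ + 2
So [VED]:[LFT] = (-1/5) / (-2·λ + 2). Setting this equal to 3/20:
  -1/5 = 3/20·(-2·λ + 2)  ⇒  λ = 5/3
Then r = λ/(1−λ) = (5/3)/(-2/3) = -5/2. Check: with r = -5/2, L = (-8/3, -2) and [VED]:[LFT] = 3/20 as required.

r = -5/2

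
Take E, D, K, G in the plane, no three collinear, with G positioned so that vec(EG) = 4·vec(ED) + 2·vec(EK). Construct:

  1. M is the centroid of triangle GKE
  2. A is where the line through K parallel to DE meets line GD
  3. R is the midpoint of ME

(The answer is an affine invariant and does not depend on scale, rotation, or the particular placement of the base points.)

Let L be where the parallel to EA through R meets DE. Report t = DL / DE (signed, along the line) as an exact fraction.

Set E = (0, 0), D = (1, 0), K = (0, 1), G = (4, 2); any affine frame gives the same invariant.
1. M is the centroid of triangle GKE ⇒ M = (4/3, 1)
2. A is where the line through K parallel to DE meets line GD ⇒ A = (5/2, 1)
3. R is the midpoint of ME ⇒ R = (2/3, 1/2)
through R parallel to EA: direction (5/2, 1); meets DE at L = (-7/12, 0)
L = D + t·(E−D) with t = 19/12

t = 19/12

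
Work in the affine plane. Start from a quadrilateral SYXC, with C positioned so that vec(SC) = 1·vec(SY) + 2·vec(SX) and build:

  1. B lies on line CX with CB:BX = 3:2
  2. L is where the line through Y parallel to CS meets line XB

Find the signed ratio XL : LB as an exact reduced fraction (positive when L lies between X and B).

XL:LB = -15/13

Assign S = (0, 0), Y = (1, 0), X = (0, 1), C = (1, 2) — the answer is frame-independent, so this choice is without loss of generality.
1. B lies on line CX with CB:BX = 3:2 ⇒ B = (2/5, 7/5)
2. L is where the line through Y parallel to CS meets line XB ⇒ L = (3, 4)
L = X + t·(B−X) with t = 15/2, so XL:LB = t:(1−t) = 15/2:-13/2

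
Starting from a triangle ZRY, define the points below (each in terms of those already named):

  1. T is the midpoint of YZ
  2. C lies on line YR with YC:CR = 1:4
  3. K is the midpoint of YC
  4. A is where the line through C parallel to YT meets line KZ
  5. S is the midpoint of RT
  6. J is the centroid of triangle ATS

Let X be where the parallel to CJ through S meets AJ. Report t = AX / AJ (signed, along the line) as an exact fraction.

t = 2

Assign Z = (0, 0), R = (1, 0), Y = (0, 1) — the answer is frame-independent, so this choice is without loss of generality.
1. T is the midpoint of YZ ⇒ T = (0, 1/2)
2. C lies on line YR with YC:CR = 1:4 ⇒ C = (1/5, 4/5)
3. K is the midpoint of YC ⇒ K = (1/10, 9/10)
4. A is where the line through C parallel to YT meets line KZ ⇒ A = (1/5, 9/5)
5. S is the midpoint of RT ⇒ S = (1/2, 1/4)
6. J is the centroid of triangle ATS ⇒ J = (7/30, 17/20)
through S parallel to CJ: direction (1/30, 1/20); meets AJ at X = (4/15, -1/10)
X = A + t·(J−A) with t = 2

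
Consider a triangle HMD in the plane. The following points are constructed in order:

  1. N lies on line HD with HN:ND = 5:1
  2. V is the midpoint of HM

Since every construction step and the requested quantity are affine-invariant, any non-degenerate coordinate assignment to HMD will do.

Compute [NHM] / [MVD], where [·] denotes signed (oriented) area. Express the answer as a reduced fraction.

[NHM]:[MVD] = -5/3

Choose coordinates H = (0, 0), M = (1, 0), D = (0, 1).
1. N lies on line HD with HN:ND = 5:1 ⇒ N = (0, 5/6)
2. V is the midpoint of HM ⇒ V = (1/2, 0)
2·[NHM] = 5/6, 2·[MVD] = -1/2
[NHM]:[MVD] = 5/6:-1/2 = -5/3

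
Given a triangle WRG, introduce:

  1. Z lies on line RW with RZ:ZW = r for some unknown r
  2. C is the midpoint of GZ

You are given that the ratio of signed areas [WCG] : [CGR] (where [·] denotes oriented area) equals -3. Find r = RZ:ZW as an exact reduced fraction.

r = 1/3

Set W = (0, 0), R = (1, 0), G = (0, 1); any affine frame gives the same invariant.
1. With RZ:ZW = r, write λ = r/(r+1) so Z = R + λ·(W−R); Z is affine-linear in λ
2. C is the midpoint of GZ ⇒ C is an affine combination of earlier points and hence also affine-linear in λ
Every point depending on Z is an affine combination of Z and λ-independent points, so each such coordinate is linear in λ; the λ² term in each signed area is a multiple of (W−R)×(W−R) = 0, so 2·[WCG] and 2·[CGR] are each linear in λ. Evaluating at λ=0 and λ=1:
  2·[WCG] = -1/2·λ + 1/2,   2·[CGR] = -1/2·λ
So [WCG]:[CGR] = (-1/2·λ + 1/2) / (-1/2·λ). Setting this equal to -3:
  -1/2·λ + 1/2 = -3·(-1/2·λ)  ⇒  λ = 1/4
Then r = λ/(1−λ) = (1/4)/(3/4) = 1/3. Check: with r = 1/3, Z = (3/4, 0) and [WCG]:[CGR] = -3 as required.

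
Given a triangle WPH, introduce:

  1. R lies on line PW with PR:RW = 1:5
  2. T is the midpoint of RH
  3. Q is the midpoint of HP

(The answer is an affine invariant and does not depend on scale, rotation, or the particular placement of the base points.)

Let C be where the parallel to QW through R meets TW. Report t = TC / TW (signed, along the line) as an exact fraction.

Assign W = (0, 0), P = (1, 0), H = (0, 1) — the answer is frame-independent, so this choice is without loss of generality.
1. R lies on line PW with PR:RW = 1:5 ⇒ R = (5/6, 0)
2. T is the midpoint of RH ⇒ T = (5/12, 1/2)
3. Q is the midpoint of HP ⇒ Q = (1/2, 1/2)
through R parallel to QW: direction (-1/2, -1/2); meets TW at C = (-25/6, -5)
C = T + t·(W−T) with t = 11

t = 11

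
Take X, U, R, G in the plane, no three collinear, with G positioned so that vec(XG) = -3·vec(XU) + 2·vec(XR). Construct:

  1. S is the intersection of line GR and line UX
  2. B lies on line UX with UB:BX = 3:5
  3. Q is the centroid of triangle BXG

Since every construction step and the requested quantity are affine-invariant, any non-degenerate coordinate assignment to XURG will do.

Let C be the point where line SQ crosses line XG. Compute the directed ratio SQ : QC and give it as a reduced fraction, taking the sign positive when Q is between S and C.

SQ:QC = 67/5

Work in coordinates with X = (0, 0), U = (1, 0), R = (0, 1), G = (-3, 2).
1. S is the intersection of line GR and line UX ⇒ S = (3, 0)
2. B lies on line UX with UB:BX = 3:5 ⇒ B = (5/8, 0)
3. Q is the centroid of triangle BXG ⇒ Q = (-19/24, 2/3)
line SQ meets XG at C = (-72/67, 48/67)
Q = S + t·(C−S) with t = 67/72, so SQ:QC = 67/72:5/72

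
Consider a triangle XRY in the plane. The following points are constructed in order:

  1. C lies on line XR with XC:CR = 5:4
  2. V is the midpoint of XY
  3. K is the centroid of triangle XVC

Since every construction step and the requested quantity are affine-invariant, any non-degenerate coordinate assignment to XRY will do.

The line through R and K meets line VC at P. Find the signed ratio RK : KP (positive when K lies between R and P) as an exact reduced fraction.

Work in coordinates with X = (0, 0), R = (1, 0), Y = (0, 1).
1. C lies on line XR with XC:CR = 5:4 ⇒ C = (5/9, 0)
2. V is the midpoint of XY ⇒ V = (0, 1/2)
3. K is the centroid of triangle XVC ⇒ K = (5/27, 1/6)
line RK meets VC at P = (65/153, 2/17)
K = R + t·(P−R) with t = 17/12, so RK:KP = 17/12:-5/12

RK:KP = -17/5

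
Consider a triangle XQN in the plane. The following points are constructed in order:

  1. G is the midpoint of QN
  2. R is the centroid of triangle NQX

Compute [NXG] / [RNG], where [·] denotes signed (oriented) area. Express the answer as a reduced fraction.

Set X = (0, 0), Q = (1, 0), N = (0, 1); any affine frame gives the same invariant.
1. G is the midpoint of QN ⇒ G = (1/2, 1/2)
2. R is the centroid of triangle NQX ⇒ R = (1/3, 1/3)
2·[NXG] = 1/2, 2·[RNG] = -1/6
[NXG]:[RNG] = 1/2:-1/6 = -3

[NXG]:[RNG] = -3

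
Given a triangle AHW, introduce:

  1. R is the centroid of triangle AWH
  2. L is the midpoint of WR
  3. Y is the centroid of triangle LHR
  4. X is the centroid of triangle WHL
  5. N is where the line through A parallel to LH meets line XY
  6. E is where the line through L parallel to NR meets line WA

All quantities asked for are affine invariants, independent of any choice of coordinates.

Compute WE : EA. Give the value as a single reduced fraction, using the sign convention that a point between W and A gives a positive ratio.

WE:EA = 1/13

Set A = (0, 0), H = (1, 0), W = (0, 1); any affine frame gives the same invariant.
1. R is the centroid of triangle AWH ⇒ R = (1/3, 1/3)
2. L is the midpoint of WR ⇒ L = (1/6, 2/3)
3. Y is the centroid of triangle LHR ⇒ Y = (1/2, 1/3)
4. X is the centroid of triangle WHL ⇒ X = (7/18, 5/9)
5. N is where the line through A parallel to LH meets line XY ⇒ N = (10/9, -8/9)
6. E is where the line through L parallel to NR meets line WA ⇒ E = (0, 13/14)
E = W + t·(A−W) with t = 1/14, so WE:EA = t:(1−t) = 1/14:13/14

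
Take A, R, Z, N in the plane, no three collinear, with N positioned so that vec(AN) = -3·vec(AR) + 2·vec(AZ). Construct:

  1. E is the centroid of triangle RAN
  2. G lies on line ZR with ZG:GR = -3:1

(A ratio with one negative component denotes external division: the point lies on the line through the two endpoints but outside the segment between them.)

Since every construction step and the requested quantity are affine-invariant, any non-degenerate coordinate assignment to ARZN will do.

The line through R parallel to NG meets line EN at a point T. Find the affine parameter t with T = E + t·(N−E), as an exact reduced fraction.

Choose coordinates A = (0, 0), R = (1, 0), Z = (0, 1), N = (-3, 2).
1. E is the centroid of triangle RAN ⇒ E = (-2/3, 2/3)
2. G lies on line ZR with ZG:GR = -3:1 ⇒ G = (3/2, -1/2)
through R parallel to NG: direction (9/2, -5/2); meets EN at T = (-17, 10)
T = E + t·(N−E) with t = 7

t = 7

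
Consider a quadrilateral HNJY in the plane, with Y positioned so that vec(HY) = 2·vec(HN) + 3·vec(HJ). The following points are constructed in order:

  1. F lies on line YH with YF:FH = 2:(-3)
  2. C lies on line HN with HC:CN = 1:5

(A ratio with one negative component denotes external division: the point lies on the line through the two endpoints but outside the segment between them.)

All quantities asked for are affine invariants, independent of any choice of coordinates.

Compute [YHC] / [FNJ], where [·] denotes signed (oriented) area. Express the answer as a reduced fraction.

Choose coordinates H = (0, 0), N = (1, 0), J = (0, 1), Y = (2, 3).
1. F lies on line YH with YF:FH = 2:(-3) ⇒ F = (6, 9)
2. C lies on line HN with HC:CN = 1:5 ⇒ C = (1/6, 0)
2·[YHC] = 1/2, 2·[FNJ] = -14
[YHC]:[FNJ] = 1/2:-14 = -1/28

[YHC]:[FNJ] = -1/28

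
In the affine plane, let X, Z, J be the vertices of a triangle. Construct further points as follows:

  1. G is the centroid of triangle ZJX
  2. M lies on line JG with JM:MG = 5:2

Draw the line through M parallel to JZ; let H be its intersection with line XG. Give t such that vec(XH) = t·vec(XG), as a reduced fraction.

Work in coordinates with X = (0, 0), Z = (1, 0), J = (0, 1).
1. G is the centroid of triangle ZJX ⇒ G = (1/3, 1/3)
2. M lies on line JG with JM:MG = 5:2 ⇒ M = (5/21, 11/21)
through M parallel to JZ: direction (1, -1); meets XG at H = (8/21, 8/21)
H = X + t·(G−X) with t = 8/7

t = 8/7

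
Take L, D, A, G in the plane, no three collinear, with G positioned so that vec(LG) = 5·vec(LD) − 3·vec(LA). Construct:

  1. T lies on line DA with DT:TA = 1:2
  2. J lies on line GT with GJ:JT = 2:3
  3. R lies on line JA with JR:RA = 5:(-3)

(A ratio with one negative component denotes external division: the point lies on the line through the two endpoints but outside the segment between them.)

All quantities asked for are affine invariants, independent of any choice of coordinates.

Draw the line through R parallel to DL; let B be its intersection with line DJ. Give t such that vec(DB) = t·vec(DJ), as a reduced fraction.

t = -3

Choose coordinates L = (0, 0), D = (1, 0), A = (0, 1), G = (5, -3).
1. T lies on line DA with DT:TA = 1:2 ⇒ T = (2/3, 1/3)
2. J lies on line GT with GJ:JT = 2:3 ⇒ J = (49/15, -5/3)
3. R lies on line JA with JR:RA = 5:(-3) ⇒ R = (-49/10, 5)
through R parallel to DL: direction (-1, 0); meets DJ at B = (-29/5, 5)
B = D + t·(J−D) with t = -3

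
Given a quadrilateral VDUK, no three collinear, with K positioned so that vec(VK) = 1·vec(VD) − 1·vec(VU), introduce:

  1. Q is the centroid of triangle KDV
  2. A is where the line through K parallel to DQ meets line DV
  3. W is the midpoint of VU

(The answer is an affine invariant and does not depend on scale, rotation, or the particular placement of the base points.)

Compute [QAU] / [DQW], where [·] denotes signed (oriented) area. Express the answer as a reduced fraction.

Work in coordinates with V = (0, 0), D = (1, 0), U = (0, 1), K = (1, -1).
1. Q is the centroid of triangle KDV ⇒ Q = (2/3, -1/3)
2. A is where the line through K parallel to DQ meets line DV ⇒ A = (2, 0)
3. W is the midpoint of VU ⇒ W = (0, 1/2)
2·[QAU] = 2, 2·[DQW] = -1/2
[QAU]:[DQW] = 2:-1/2 = -4

[QAU]:[DQW] = -4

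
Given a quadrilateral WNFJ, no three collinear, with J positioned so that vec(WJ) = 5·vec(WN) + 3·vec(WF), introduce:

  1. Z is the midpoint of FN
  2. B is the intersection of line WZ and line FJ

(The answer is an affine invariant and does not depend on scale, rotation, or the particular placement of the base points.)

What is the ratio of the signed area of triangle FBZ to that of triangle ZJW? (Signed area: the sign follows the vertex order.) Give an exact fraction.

Choose coordinates W = (0, 0), N = (1, 0), F = (0, 1), J = (5, 3).
1. Z is the midpoint of FN ⇒ Z = (1/2, 1/2)
2. B is the intersection of line WZ and line FJ ⇒ B = (5/3, 5/3)
2·[FBZ] = -7/6, 2·[ZJW] = -1
[FBZ]:[ZJW] = -7/6:-1 = 7/6

[FBZ]:[ZJW] = 7/6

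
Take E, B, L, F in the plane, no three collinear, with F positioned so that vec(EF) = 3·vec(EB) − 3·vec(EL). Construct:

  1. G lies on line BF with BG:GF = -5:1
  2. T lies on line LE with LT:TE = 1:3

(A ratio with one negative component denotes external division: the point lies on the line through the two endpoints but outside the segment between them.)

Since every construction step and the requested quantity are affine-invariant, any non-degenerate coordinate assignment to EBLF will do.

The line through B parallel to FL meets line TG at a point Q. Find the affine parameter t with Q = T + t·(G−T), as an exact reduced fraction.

t = 7/2

Set E = (0, 0), B = (1, 0), L = (0, 1), F = (3, -3); any affine frame gives the same invariant.
1. G lies on line BF with BG:GF = -5:1 ⇒ G = (7/2, -15/4)
2. T lies on line LE with LT:TE = 1:3 ⇒ T = (0, 3/4)
through B parallel to FL: direction (-3, 4); meets TG at Q = (49/4, -15)
Q = T + t·(G−T) with t = 7/2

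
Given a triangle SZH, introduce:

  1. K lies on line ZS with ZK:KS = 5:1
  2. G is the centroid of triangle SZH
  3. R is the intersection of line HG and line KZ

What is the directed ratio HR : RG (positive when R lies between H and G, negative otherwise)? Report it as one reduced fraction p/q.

HR:RG = -3

Choose coordinates S = (0, 0), Z = (1, 0), H = (0, 1).
1. K lies on line ZS with ZK:KS = 5:1 ⇒ K = (1/6, 0)
2. G is the centroid of triangle SZH ⇒ G = (1/3, 1/3)
3. R is the intersection of line HG and line KZ ⇒ R = (1/2, 0)
R = H + t·(G−H) with t = 3/2, so HR:RG = t:(1−t) = 3/2:-1/2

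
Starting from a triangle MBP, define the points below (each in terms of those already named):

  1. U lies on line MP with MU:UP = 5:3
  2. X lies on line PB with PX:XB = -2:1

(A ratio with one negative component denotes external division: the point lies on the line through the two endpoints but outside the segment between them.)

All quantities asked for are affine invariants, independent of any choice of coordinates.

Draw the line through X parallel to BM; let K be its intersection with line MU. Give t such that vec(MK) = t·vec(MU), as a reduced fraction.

Set M = (0, 0), B = (1, 0), P = (0, 1); any affine frame gives the same invariant.
1. U lies on line MP with MU:UP = 5:3 ⇒ U = (0, 5/8)
2. X lies on line PB with PX:XB = -2:1 ⇒ X = (2, -1)
through X parallel to BM: direction (-1, 0); meets MU at K = (0, -1)
K = M + t·(U−M) with t = -8/5

t = -8/5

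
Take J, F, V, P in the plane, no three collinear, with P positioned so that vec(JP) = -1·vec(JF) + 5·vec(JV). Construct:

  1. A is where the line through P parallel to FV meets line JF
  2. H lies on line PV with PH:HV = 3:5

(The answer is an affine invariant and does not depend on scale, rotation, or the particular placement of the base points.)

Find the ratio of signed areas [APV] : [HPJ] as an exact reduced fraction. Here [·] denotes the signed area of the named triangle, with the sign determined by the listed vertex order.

[APV]:[HPJ] = 40

Assign J = (0, 0), F = (1, 0), V = (0, 1), P = (-1, 5) — the answer is frame-independent, so this choice is without loss of generality.
1. A is where the line through P parallel to FV meets line JF ⇒ A = (4, 0)
2. H lies on line PV with PH:HV = 3:5 ⇒ H = (-5/8, 7/2)
2·[APV] = 15, 2·[HPJ] = 3/8
[APV]:[HPJ] = 15:3/8 = 40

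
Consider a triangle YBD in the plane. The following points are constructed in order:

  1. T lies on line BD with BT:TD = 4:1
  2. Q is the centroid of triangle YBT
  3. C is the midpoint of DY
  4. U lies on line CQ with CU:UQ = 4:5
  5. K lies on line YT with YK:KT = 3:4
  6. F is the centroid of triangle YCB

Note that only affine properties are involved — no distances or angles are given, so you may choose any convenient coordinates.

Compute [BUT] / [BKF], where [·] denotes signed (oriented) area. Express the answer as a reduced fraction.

[BUT]:[BKF] = -161/36

Assign Y = (0, 0), B = (1, 0), D = (0, 1) — the answer is frame-independent, so this choice is without loss of generality.
1. T lies on line BD with BT:TD = 4:1 ⇒ T = (1/5, 4/5)
2. Q is the centroid of triangle YBT ⇒ Q = (2/5, 4/15)
3. C is the midpoint of DY ⇒ C = (0, 1/2)
4. U lies on line CQ with CU:UQ = 4:5 ⇒ U = (8/45, 107/270)
5. K lies on line YT with YK:KT = 3:4 ⇒ K = (3/35, 12/35)
6. F is the centroid of triangle YCB ⇒ F = (1/3, 1/6)
2·[BUT] = -46/135, 2·[BKF] = 8/105
[BUT]:[BKF] = -46/135:8/105 = -161/36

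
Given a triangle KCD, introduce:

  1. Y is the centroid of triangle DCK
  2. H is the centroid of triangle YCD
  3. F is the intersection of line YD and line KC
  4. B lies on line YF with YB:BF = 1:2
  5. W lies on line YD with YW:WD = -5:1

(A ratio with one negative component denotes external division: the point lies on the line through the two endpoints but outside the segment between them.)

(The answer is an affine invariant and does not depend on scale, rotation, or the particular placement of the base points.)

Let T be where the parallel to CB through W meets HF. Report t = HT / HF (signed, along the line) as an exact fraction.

t = -5/4

Work in coordinates with K = (0, 0), C = (1, 0), D = (0, 1).
1. Y is the centroid of triangle DCK ⇒ Y = (1/3, 1/3)
2. H is the centroid of triangle YCD ⇒ H = (4/9, 4/9)
3. F is the intersection of line YD and line KC ⇒ F = (1/2, 0)
4. B lies on line YF with YB:BF = 1:2 ⇒ B = (7/18, 2/9)
5. W lies on line YD with YW:WD = -5:1 ⇒ W = (-1/12, 7/6)
through W parallel to CB: direction (-11/18, 2/9); meets HF at T = (3/8, 1)
T = H + t·(F−H) with t = -5/4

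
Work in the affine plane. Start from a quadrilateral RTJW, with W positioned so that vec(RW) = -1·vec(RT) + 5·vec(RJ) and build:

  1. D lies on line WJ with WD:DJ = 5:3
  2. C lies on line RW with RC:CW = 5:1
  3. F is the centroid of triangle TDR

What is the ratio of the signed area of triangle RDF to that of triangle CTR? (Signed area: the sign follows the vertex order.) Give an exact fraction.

[RDF]:[CTR] = 1/5

Set R = (0, 0), T = (1, 0), J = (0, 1), W = (-1, 5); any affine frame gives the same invariant.
1. D lies on line WJ with WD:DJ = 5:3 ⇒ D = (-3/8, 5/2)
2. C lies on line RW with RC:CW = 5:1 ⇒ C = (-5/6, 25/6)
3. F is the centroid of triangle TDR ⇒ F = (5/24, 5/6)
2·[RDF] = -5/6, 2·[CTR] = -25/6
[RDF]:[CTR] = -5/6:-25/6 = 1/5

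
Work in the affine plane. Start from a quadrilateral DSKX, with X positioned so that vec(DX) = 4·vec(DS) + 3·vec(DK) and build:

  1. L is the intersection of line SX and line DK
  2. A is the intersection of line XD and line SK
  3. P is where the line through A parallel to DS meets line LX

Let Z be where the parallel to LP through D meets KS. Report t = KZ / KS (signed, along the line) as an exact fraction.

Work in coordinates with D = (0, 0), S = (1, 0), K = (0, 1), X = (4, 3).
1. L is the intersection of line SX and line DK ⇒ L = (0, -1)
2. A is the intersection of line XD and line SK ⇒ A = (4/7, 3/7)
3. P is where the line through A parallel to DS meets line LX ⇒ P = (10/7, 3/7)
through D parallel to LP: direction (10/7, 10/7); meets KS at Z = (1/2, 1/2)
Z = K + t·(S−K) with t = 1/2

t = 1/2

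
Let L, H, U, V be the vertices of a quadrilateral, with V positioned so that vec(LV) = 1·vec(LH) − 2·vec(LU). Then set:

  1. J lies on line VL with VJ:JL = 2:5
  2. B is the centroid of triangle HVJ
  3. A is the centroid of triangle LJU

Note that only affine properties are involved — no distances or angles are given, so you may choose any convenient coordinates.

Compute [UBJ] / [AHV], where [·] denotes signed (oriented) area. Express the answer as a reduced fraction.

Assign L = (0, 0), H = (1, 0), U = (0, 1), V = (1, -2) — the answer is frame-independent, so this choice is without loss of generality.
1. J lies on line VL with VJ:JL = 2:5 ⇒ J = (5/7, -10/7)
2. B is the centroid of triangle HVJ ⇒ B = (19/21, -8/7)
3. A is the centroid of triangle LJU ⇒ A = (5/21, -1/7)
2·[UBJ] = -2/3, 2·[AHV] = -32/21
[UBJ]:[AHV] = -2/3:-32/21 = 7/16

[UBJ]:[AHV] = 7/16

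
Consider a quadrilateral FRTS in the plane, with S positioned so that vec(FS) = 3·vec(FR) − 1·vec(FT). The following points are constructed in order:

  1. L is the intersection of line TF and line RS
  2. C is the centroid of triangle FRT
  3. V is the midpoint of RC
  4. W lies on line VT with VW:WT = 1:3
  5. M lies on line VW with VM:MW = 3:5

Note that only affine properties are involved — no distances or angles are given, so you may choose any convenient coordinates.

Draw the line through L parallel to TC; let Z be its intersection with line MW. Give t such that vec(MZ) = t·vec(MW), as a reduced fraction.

t = 61/5

Assign F = (0, 0), R = (1, 0), T = (0, 1), S = (3, -1) — the answer is frame-independent, so this choice is without loss of generality.
1. L is the intersection of line TF and line RS ⇒ L = (0, 1/2)
2. C is the centroid of triangle FRT ⇒ C = (1/3, 1/3)
3. V is the midpoint of RC ⇒ V = (2/3, 1/6)
4. W lies on line VT with VW:WT = 1:3 ⇒ W = (1/2, 3/8)
5. M lies on line VW with VM:MW = 3:5 ⇒ M = (29/48, 47/192)
through L parallel to TC: direction (1/3, -2/3); meets MW at Z = (-2/3, 11/6)
Z = M + t·(W−M) with t = 61/5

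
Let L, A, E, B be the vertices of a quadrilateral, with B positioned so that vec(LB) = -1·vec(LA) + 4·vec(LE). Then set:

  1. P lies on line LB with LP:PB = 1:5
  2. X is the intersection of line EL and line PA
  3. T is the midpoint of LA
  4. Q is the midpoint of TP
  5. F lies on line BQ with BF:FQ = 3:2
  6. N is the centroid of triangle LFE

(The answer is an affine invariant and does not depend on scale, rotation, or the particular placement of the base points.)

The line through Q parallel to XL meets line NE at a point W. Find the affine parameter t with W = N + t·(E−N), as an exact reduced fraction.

Work in coordinates with L = (0, 0), A = (1, 0), E = (0, 1), B = (-1, 4).
1. P lies on line LB with LP:PB = 1:5 ⇒ P = (-1/6, 2/3)
2. X is the intersection of line EL and line PA ⇒ X = (0, 4/7)
3. T is the midpoint of LA ⇒ T = (1/2, 0)
4. Q is the midpoint of TP ⇒ Q = (1/6, 1/3)
5. F lies on line BQ with BF:FQ = 3:2 ⇒ F = (-3/10, 9/5)
6. N is the centroid of triangle LFE ⇒ N = (-1/10, 14/15)
through Q parallel to XL: direction (0, -4/7); meets NE at W = (1/6, 10/9)
W = N + t·(E−N) with t = 8/3

t = 8/3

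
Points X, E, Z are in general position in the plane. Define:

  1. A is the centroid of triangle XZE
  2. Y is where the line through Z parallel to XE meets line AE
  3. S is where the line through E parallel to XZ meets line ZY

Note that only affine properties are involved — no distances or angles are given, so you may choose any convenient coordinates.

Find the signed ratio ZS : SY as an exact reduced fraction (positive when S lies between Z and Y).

Work in coordinates with X = (0, 0), E = (1, 0), Z = (0, 1).
1. A is the centroid of triangle XZE ⇒ A = (1/3, 1/3)
2. Y is where the line through Z parallel to XE meets line AE ⇒ Y = (-1, 1)
3. S is where the line through E parallel to XZ meets line ZY ⇒ S = (1, 1)
S = Z + t·(Y−Z) with t = -1, so ZS:SY = t:(1−t) = -1:2

ZS:SY = -1/2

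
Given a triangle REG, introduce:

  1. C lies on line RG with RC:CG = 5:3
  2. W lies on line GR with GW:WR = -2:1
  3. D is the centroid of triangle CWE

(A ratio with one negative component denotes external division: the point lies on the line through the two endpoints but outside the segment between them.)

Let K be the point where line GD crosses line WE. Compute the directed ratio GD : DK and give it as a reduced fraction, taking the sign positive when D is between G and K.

Choose coordinates R = (0, 0), E = (1, 0), G = (0, 1).
1. C lies on line RG with RC:CG = 5:3 ⇒ C = (0, 5/8)
2. W lies on line GR with GW:WR = -2:1 ⇒ W = (0, -1)
3. D is the centroid of triangle CWE ⇒ D = (1/3, -1/8)
line GD meets WE at K = (16/35, -19/35)
D = G + t·(K−G) with t = 35/48, so GD:DK = 35/48:13/48

GD:DK = 35/13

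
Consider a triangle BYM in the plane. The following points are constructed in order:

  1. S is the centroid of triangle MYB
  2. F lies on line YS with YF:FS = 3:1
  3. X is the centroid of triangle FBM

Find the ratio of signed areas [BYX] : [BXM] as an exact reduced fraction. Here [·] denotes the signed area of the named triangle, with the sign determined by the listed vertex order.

Choose coordinates B = (0, 0), Y = (1, 0), M = (0, 1).
1. S is the centroid of triangle MYB ⇒ S = (1/3, 1/3)
2. F lies on line YS with YF:FS = 3:1 ⇒ F = (1/2, 1/4)
3. X is the centroid of triangle FBM ⇒ X = (1/6, 5/12)
2·[BYX] = 5/12, 2·[BXM] = 1/6
[BYX]:[BXM] = 5/12:1/6 = 5/2

[BYX]:[BXM] = 5/2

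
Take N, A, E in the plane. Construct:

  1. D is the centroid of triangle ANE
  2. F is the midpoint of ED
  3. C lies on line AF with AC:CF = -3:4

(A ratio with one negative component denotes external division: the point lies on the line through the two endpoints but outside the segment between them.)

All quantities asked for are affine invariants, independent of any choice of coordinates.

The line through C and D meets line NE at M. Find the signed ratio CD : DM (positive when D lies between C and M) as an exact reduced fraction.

CD:DM = 19/2

Work in coordinates with N = (0, 0), A = (1, 0), E = (0, 1).
1. D is the centroid of triangle ANE ⇒ D = (1/3, 1/3)
2. F is the midpoint of ED ⇒ F = (1/6, 2/3)
3. C lies on line AF with AC:CF = -3:4 ⇒ C = (7/2, -2)
line CD meets NE at M = (0, 11/19)
D = C + t·(M−C) with t = 19/21, so CD:DM = 19/21:2/21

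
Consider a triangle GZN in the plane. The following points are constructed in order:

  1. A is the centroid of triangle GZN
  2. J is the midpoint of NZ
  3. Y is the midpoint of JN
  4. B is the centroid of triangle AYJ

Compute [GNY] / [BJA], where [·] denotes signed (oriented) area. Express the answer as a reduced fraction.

[GNY]:[BJA] = 9

Assign G = (0, 0), Z = (1, 0), N = (0, 1) — the answer is frame-independent, so this choice is without loss of generality.
1. A is the centroid of triangle GZN ⇒ A = (1/3, 1/3)
2. J is the midpoint of NZ ⇒ J = (1/2, 1/2)
3. Y is the midpoint of JN ⇒ Y = (1/4, 3/4)
4. B is the centroid of triangle AYJ ⇒ B = (13/36, 19/36)
2·[GNY] = -1/4, 2·[BJA] = -1/36
[GNY]:[BJA] = -1/4:-1/36 = 9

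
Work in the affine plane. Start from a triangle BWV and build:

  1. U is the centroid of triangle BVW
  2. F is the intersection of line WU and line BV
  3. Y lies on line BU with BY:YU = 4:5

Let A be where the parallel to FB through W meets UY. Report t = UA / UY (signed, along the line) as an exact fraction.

t = -18/5

Choose coordinates B = (0, 0), W = (1, 0), V = (0, 1).
1. U is the centroid of triangle BVW ⇒ U = (1/3, 1/3)
2. F is the intersection of line WU and line BV ⇒ F = (0, 1/2)
3. Y lies on line BU with BY:YU = 4:5 ⇒ Y = (4/27, 4/27)
through W parallel to FB: direction (0, -1/2); meets UY at A = (1, 1)
A = U + t·(Y−U) with t = -18/5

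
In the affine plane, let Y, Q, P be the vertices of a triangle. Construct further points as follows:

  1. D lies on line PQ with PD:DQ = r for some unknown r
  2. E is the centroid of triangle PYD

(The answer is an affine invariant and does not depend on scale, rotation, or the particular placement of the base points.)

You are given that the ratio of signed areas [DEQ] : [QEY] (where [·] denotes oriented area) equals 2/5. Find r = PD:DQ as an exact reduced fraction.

Choose coordinates Y = (0, 0), Q = (1, 0), P = (0, 1).
1. With PD:DQ = r, write λ = r/(r+1) so D = P + λ·(Q−P); D is affine-linear in λ
2. E is the centroid of triangle PYD ⇒ E is an affine combination of earlier points and hence also affine-linear in λ
Every point depending on D is an affine combination of D and λ-independent points, so each such coordinate is linear in λ; the λ² term in each signed area is a multiple of (Q−P)×(Q−P) = 0, so 2·[DEQ] and 2·[QEY] are each linear in λ. Evaluating at λ=0 and λ=1:
  2·[DEQ] = -1/3·λ + 1/3,   2·[QEY] = -1/3·λ + 2/3
So [DEQ]:[QEY] = (-1/3·λ + 1/3) / (-1/3·λ + 2/3). Setting this equal to 2/5:
  -1/3·λ + 1/3 = 2/5·(-1/3·λ + 2/3)  ⇒  λ = 1/3
Then r = λ/(1−λ) = (1/3)/(2/3) = 1/2. Check: with r = 1/2, D = (1/3, 2/3) and [DEQ]:[QEY] = 2/5 as required.

r = 1/2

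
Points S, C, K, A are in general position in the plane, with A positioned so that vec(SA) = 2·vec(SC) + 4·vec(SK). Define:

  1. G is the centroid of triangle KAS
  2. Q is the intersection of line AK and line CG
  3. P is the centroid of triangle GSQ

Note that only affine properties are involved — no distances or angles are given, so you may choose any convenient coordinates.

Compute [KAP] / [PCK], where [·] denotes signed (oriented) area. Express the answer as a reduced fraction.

Assign S = (0, 0), C = (1, 0), K = (0, 1), A = (2, 4) — the answer is frame-independent, so this choice is without loss of generality.
1. G is the centroid of triangle KAS ⇒ G = (2/3, 5/3)
2. Q is the intersection of line AK and line CG ⇒ Q = (8/13, 25/13)
3. P is the centroid of triangle GSQ ⇒ P = (50/117, 140/117)
2·[KAP] = -8/9, 2·[PCK] = -73/117
[KAP]:[PCK] = -8/9:-73/117 = 104/73

[KAP]:[PCK] = 104/73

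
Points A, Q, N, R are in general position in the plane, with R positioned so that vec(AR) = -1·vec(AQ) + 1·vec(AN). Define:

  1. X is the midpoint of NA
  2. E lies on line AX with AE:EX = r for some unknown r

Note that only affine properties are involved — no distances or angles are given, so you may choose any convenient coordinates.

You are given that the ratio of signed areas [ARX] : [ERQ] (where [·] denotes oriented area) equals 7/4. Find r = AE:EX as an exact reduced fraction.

Work in coordinates with A = (0, 0), Q = (1, 0), N = (0, 1), R = (-1, 1).
1. X is the midpoint of NA ⇒ X = (0, 1/2)
2. With AE:EX = r, write λ = r/(r+1) so E = A + λ·(X−A); E is affine-linear in λ
Every point depending on E is an affine combination of E and λ-independent points, so each such coordinate is linear in λ; the λ² term in each signed area is a multiple of (X−A)×(X−A) = 0, so 2·[ARX] and 2·[ERQ] are each linear in λ. Evaluating at λ=0 and λ=1:
  2·[ARX] = -1/2,   2·[ERQ] = λ − 1
So [ARX]:[ERQ] = (-1/2) / (λ − 1). Setting this equal to 7/4:
  -1/2 = 7/4·(λ − 1)  ⇒  λ = 5/7
Then r = λ/(1−λ) = (5/7)/(2/7) = 5/2. Check: with r = 5/2, E = (0, 5/14) and [ARX]:[ERQ] = 7/4 as required.

r = 5/2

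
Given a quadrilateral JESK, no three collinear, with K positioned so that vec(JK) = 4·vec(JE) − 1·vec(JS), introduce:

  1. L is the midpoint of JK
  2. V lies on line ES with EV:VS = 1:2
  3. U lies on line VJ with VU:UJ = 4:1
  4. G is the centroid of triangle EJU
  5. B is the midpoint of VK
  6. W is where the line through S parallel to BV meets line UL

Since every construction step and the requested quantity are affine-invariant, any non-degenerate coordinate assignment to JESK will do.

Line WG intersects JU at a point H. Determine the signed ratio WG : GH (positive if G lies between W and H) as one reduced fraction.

Work in coordinates with J = (0, 0), E = (1, 0), S = (0, 1), K = (4, -1).
1. L is the midpoint of JK ⇒ L = (2, -1/2)
2. V lies on line ES with EV:VS = 1:2 ⇒ V = (2/3, 1/3)
3. U lies on line VJ with VU:UJ = 4:1 ⇒ U = (2/15, 1/15)
4. G is the centroid of triangle EJU ⇒ G = (17/45, 1/45)
5. B is the midpoint of VK ⇒ B = (7/3, -1/3)
6. W is where the line through S parallel to BV meets line UL ⇒ W = (250/27, -73/27)
line WG meets JU at H = (994/5805, 497/5805)
G = W + t·(H−W) with t = 43/44, so WG:GH = 43/44:1/44

WG:GH = 43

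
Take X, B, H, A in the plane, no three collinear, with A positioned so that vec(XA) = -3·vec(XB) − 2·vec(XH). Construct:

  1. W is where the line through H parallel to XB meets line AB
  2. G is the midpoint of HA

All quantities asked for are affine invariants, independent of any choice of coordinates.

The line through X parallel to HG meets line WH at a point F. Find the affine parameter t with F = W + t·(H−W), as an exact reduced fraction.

t = 2/3

Set X = (0, 0), B = (1, 0), H = (0, 1), A = (-3, -2); any affine frame gives the same invariant.
1. W is where the line through H parallel to XB meets line AB ⇒ W = (3, 1)
2. G is the midpoint of HA ⇒ G = (-3/2, -1/2)
through X parallel to HG: direction (-3/2, -3/2); meets WH at F = (1, 1)
F = W + t·(H−W) with t = 2/3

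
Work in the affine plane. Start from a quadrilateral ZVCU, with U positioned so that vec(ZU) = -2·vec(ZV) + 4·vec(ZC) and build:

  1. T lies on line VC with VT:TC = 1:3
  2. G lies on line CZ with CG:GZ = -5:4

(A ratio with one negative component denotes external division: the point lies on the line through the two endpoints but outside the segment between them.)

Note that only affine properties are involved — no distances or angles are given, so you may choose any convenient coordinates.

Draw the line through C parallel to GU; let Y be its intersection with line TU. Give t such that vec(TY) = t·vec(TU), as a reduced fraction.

t = 9/29

Assign Z = (0, 0), V = (1, 0), C = (0, 1), U = (-2, 4) — the answer is frame-independent, so this choice is without loss of generality.
1. T lies on line VC with VT:TC = 1:3 ⇒ T = (3/4, 1/4)
2. G lies on line CZ with CG:GZ = -5:4 ⇒ G = (0, -4)
through C parallel to GU: direction (-2, 8); meets TU at Y = (-3/29, 41/29)
Y = T + t·(U−T) with t = 9/29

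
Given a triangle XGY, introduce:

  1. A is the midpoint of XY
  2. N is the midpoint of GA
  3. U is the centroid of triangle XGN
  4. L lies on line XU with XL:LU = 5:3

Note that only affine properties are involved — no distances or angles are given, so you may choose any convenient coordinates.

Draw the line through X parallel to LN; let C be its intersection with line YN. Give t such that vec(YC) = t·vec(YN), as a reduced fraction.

t = 18/23

Work in coordinates with X = (0, 0), G = (1, 0), Y = (0, 1).
1. A is the midpoint of XY ⇒ A = (0, 1/2)
2. N is the midpoint of GA ⇒ N = (1/2, 1/4)
3. U is the centroid of triangle XGN ⇒ U = (1/2, 1/12)
4. L lies on line XU with XL:LU = 5:3 ⇒ L = (5/16, 5/96)
through X parallel to LN: direction (3/16, 19/96); meets YN at C = (9/23, 19/46)
C = Y + t·(N−Y) with t = 18/23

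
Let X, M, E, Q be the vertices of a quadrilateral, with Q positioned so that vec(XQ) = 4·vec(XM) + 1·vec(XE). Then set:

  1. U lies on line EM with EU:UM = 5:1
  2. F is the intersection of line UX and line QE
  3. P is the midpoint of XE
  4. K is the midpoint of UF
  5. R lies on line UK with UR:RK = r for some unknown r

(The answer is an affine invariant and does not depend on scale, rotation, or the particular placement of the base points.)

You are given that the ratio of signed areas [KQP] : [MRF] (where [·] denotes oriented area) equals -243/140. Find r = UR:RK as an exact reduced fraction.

r = 4/5

Assign X = (0, 0), M = (1, 0), E = (0, 1), Q = (4, 1) — the answer is frame-independent, so this choice is without loss of generality.
1. U lies on line EM with EU:UM = 5:1 ⇒ U = (5/6, 1/6)
2. F is the intersection of line UX and line QE ⇒ F = (5, 1)
3. P is the midpoint of XE ⇒ P = (0, 1/2)
4. K is the midpoint of UF ⇒ K = (35/12, 7/12)
5. With UR:RK = r, write λ = r/(r+1) so R = U + λ·(K−U); R is affine-linear in λ
Every point depending on R is an affine combination of R and λ-independent points, so each such coordinate is linear in λ; the λ² term in each signed area is a multiple of (K−U)×(K−U) = 0, so 2·[KQP] and 2·[MRF] are each linear in λ. Evaluating at λ=0 and λ=1:
  2·[KQP] = 9/8,   2·[MRF] = 5/12·λ − 5/6
So [KQP]:[MRF] = (9/8) / (5/12·λ − 5/6). Setting this equal to -243/140:
  9/8 = -243/140·(5/12·λ − 5/6)  ⇒  λ = 4/9
Then r = λ/(1−λ) = (4/9)/(5/9) = 4/5. Check: with r = 4/5, R = (95/54, 19/54) and [KQP]:[MRF] = -243/140 as required.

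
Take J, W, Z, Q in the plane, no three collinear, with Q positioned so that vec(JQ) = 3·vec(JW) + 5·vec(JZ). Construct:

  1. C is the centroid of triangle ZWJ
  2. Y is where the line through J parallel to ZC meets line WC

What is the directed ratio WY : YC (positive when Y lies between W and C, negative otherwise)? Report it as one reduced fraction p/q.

WY:YC = -2

Work in coordinates with J = (0, 0), W = (1, 0), Z = (0, 1), Q = (3, 5).
1. C is the centroid of triangle ZWJ ⇒ C = (1/3, 1/3)
2. Y is where the line through J parallel to ZC meets line WC ⇒ Y = (-1/3, 2/3)
Y = W + t·(C−W) with t = 2, so WY:YC = t:(1−t) = 2:-1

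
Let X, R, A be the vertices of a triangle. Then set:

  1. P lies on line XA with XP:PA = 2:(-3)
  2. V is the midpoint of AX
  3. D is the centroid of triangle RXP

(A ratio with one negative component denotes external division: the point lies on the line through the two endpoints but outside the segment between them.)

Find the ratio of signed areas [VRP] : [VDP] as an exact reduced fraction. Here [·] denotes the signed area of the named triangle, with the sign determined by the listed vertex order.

[VRP]:[VDP] = 3

Set X = (0, 0), R = (1, 0), A = (0, 1); any affine frame gives the same invariant.
1. P lies on line XA with XP:PA = 2:(-3) ⇒ P = (0, -2)
2. V is the midpoint of AX ⇒ V = (0, 1/2)
3. D is the centroid of triangle RXP ⇒ D = (1/3, -2/3)
2·[VRP] = -5/2, 2·[VDP] = -5/6
[VRP]:[VDP] = -5/2:-5/6 = 3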